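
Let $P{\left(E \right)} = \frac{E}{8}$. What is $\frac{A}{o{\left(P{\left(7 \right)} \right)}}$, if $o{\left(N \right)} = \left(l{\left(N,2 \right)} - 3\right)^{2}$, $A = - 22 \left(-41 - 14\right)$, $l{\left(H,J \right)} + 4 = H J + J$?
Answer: $\frac{19360}{169} \approx 114.56$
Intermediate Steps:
$l{\left(H,J \right)} = -4 + J + H J$ ($l{\left(H,J \right)} = -4 + \left(H J + J\right) = -4 + \left(J + H J\right) = -4 + J + H J$)
$P{\left(E \right)} = \frac{E}{8}$ ($P{\left(E \right)} = E \frac{1}{8} = \frac{E}{8}$)
$A = 1210$ ($A = \left(-22\right) \left(-55\right) = 1210$)
$o{\left(N \right)} = \left(-5 + 2 N\right)^{2}$ ($o{\left(N \right)} = \left(\left(-4 + 2 + N 2\right) - 3\right)^{2} = \left(\left(-4 + 2 + 2 N\right) - 3\right)^{2} = \left(\left(-2 + 2 N\right) - 3\right)^{2} = \left(-5 + 2 N\right)^{2}$)
$\frac{A}{o{\left(P{\left(7 \right)} \right)}} = \frac{1210}{\left(-5 + 2 \cdot \frac{1}{8} \cdot 7\right)^{2}} = \frac{1210}{\left(-5 + 2 \cdot \frac{7}{8}\right)^{2}} = \frac{1210}{\left(-5 + \frac{7}{4}\right)^{2}} = \frac{1210}{\left(- \frac{13}{4}\right)^{2}} = \frac{1210}{\frac{169}{16}} = 1210 \cdot \frac{16}{169} = \frac{19360}{169}$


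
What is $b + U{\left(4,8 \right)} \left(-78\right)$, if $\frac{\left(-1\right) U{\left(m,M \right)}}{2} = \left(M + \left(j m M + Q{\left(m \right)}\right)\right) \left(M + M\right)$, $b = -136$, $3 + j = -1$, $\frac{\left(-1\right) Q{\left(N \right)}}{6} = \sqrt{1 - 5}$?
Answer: $-299656 - 29952 i \approx -2.9966 \cdot 10^{5} - 29952.0 i$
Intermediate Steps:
$Q{\left(N \right)} = - 12 i$ ($Q{\left(N \right)} = - 6 \sqrt{1 - 5} = - 6 \sqrt{-4} = - 6 \cdot 2 i = - 12 i$)
$j = -4$ ($j = -3 - 1 = -4$)
$U{\left(m,M \right)} = - 4 M \left(M - 12 i - 4 M m\right)$ ($U{\left(m,M \right)} = - 2 \left(M + \left(- 4 m M - 12 i\right)\right) \left(M + M\right) = - 2 \left(M - \left(12 i + 4 M m\right)\right) 2 M = - 2 \left(M - 12 i - 4 M m\right) 2 M = - 2 \cdot 2 M \left(M - 12 i - 4 M m\right) = - 4 M \left(M - 12 i - 4 M m\right)$)
$b + U{\left(4,8 \right)} \left(-78\right) = -136 + 4 \cdot 8 \left(\left(-1\right) 8 + 12 i + 4 \cdot 8 \cdot 4\right) \left(-78\right) = -136 + 4 \cdot 8 \left(-8 + 12 i + 128\right) \left(-78\right) = -136 + 4 \cdot 8 \left(120 + 12 i\right) \left(-78\right) = -136 + \left(3840 + 384 i\right) \left(-78\right) = -136 - \left(299520 + 29952 i\right) = -299656 - 29952 i$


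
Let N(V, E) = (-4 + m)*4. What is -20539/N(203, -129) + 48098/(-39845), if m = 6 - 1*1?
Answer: -818568847/159380 ≈ -5136.0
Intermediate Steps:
m = 5 (m = 6 - 1 = 5)
N(V, E) = 4 (N(V, E) = (-4 + 5)*4 = 1*4 = 4)
-20539/N(203, -129) + 48098/(-39845) = -20539/4 + 48098/(-39845) = -20539*¼ + 48098*(-1/39845) = -20539/4 - 48098/39845 = -818568847/159380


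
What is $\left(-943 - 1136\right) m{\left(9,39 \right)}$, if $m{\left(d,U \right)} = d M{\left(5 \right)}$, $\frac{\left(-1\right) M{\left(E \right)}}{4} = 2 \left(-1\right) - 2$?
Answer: $-299376$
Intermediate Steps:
$M{\left(E \right)} = 16$ ($M{\left(E \right)} = - 4 \left(2 \left(-1\right) - 2\right) = - 4 \left(-2 - 2\right) = \left(-4\right) \left(-4\right) = 16$)
$m{\left(d,U \right)} = 16 d$ ($m{\left(d,U \right)} = d 16 = 16 d$)
$\left(-943 - 1136\right) m{\left(9,39 \right)} = \left(-943 - 1136\right) 16 \cdot 9 = \left(-2079\right) 144 = -299376$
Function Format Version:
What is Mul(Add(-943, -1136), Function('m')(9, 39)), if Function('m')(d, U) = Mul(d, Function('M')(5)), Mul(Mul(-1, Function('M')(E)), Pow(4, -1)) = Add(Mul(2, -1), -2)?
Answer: -299376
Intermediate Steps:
Function('M')(E) = 16 (Function('M')(E) = Mul(-4, Add(Mul(2, -1), -2)) = Mul(-4, Add(-2, -2)) = Mul(-4, -4) = 16)
Function('m')(d, U) = Mul(16, d) (Function('m')(d, U) = Mul(d, 16) = Mul(16, d))
Mul(Add(-943, -1136), Function('m')(9, 39)) = Mul(Add(-943, -1136), Mul(16, 9)) = Mul(-2079, 144) = -299376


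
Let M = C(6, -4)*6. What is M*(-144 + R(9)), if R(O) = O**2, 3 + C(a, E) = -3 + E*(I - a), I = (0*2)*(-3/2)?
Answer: -6804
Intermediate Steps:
I = 0 (I = 0*(-3*1/2) = 0*(-3/2) = 0)
C(a, E) = -6 - E*a (C(a, E) = -3 + (-3 + E*(0 - a)) = -3 + (-3 + E*(-a)) = -3 + (-3 - E*a) = -6 - E*a)
M = 108 (M = (-6 - 1*(-4)*6)*6 = (-6 + 24)*6 = 18*6 = 108)
M*(-144 + R(9)) = 108*(-144 + 9**2) = 108*(-144 + 81) = 108*(-63) = -6804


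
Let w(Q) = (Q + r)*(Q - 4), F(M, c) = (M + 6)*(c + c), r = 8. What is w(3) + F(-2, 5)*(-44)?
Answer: -1771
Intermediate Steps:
F(M, c) = 2*c*(6 + M) (F(M, c) = (6 + M)*(2*c) = 2*c*(6 + M))
w(Q) = (-4 + Q)*(8 + Q) (w(Q) = (Q + 8)*(Q - 4) = (8 + Q)*(-4 + Q) = (-4 + Q)*(8 + Q))
w(3) + F(-2, 5)*(-44) = (-32 + 3**2 + 4*3) + (2*5*(6 - 2))*(-44) = (-32 + 9 + 12) + (2*5*4)*(-44) = -11 + 40*(-44) = -11 - 1760 = -1771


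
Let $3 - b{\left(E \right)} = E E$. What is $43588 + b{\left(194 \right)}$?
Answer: $5955$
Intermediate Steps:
$b{\left(E \right)} = 3 - E^{2}$ ($b{\left(E \right)} = 3 - E E = 3 - E^{2}$)
$43588 + b{\left(194 \right)} = 43588 + \left(3 - 194^{2}\right) = 43588 + \left(3 - 37636\right) = 43588 - 37633 = 5955$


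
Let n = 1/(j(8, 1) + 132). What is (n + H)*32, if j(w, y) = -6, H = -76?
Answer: -153200/63 ≈ -2431.7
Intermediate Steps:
n = 1/126 (n = 1/(-6 + 132) = 1/126 ≈ 0.0079365)
(n + H)*32 = (1/126 - 76)*32 = -9575/126*32 = -153200/63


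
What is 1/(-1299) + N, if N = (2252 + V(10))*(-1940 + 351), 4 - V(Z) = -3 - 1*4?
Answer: -4671083194/1299 ≈ -3.5959e+6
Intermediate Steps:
V(Z) = 11 (V(Z) = 4 - (-3 - 1*4) = 4 - (-3 - 4) = 4 - 1*(-7) = 4 + 7 = 11)
N = -3595907 (N = (2252 + 11)*(-1940 + 351) = 2263*(-1589) = -3595907)
1/(-1299) + N = 1/(-1299) - 3595907 = -1/1299 - 3595907 = -4671083194/1299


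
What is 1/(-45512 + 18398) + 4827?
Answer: 130879277/27114 ≈ 4827.0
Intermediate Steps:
1/(-45512 + 18398) + 4827 = 1/(-27114) + 4827 = -1/27114 + 4827 = 130879277/27114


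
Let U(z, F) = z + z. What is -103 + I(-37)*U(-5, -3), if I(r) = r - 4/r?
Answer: 9839/37 ≈ 265.92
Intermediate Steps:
U(z, F) = 2*z
-103 + I(-37)*U(-5, -3) = -103 + (-37 - 4/(-37))*(2*(-5)) = -103 + (-37 - 4*(-1/37))*(-10) = -103 + (-37 + 4/37)*(-10) = -103 - 1365/37*(-10) = -103 + 13650/37 = 9839/37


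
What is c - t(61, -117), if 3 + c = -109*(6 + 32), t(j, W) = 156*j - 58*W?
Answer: -20447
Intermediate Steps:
t(j, W) = -58*W + 156*j
c = -4145 (c = -3 - 109*(6 + 32) = -3 - 109*38 = -3 - 4142 = -4145)
c - t(61, -117) = -4145 - (-58*(-117) + 156*61) = -4145 - (6786 + 9516) = -4145 - 1*16302 = -4145 - 16302 = -20447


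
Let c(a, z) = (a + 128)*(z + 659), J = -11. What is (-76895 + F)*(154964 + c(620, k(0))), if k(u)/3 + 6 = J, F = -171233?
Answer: -151295551744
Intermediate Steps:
k(u) = -51 (k(u) = -18 + 3*(-11) = -18 - 33 = -51)
c(a, z) = (128 + a)*(659 + z)
(-76895 + F)*(154964 + c(620, k(0))) = (-76895 - 171233)*(154964 + (84352 + 128*(-51) + 659*620 + 620*(-51))) = -248128*(154964 + (84352 - 6528 + 408580 - 31620)) = -248128*(154964 + 454784) = -248128*609748 = -151295551744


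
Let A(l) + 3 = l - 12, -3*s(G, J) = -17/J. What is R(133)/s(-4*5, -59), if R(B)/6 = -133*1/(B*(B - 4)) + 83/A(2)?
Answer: 3794880/9503 ≈ 399.33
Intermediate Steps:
s(G, J) = 17/(3*J) (s(G, J) = -(-17)/(3*J) = 17/(3*J))
A(l) = -15 + l (A(l) = -3 + (l - 12) = -3 + (-12 + l) = -15 + l)
R(B) = -498/13 - 798/(B*(-4 + B)) (R(B) = 6*(-133*1/(B*(B - 4)) + 83/(-15 + 2)) = 6*(-133*1/(B*(-4 + B)) + 83/(-13)) = 6*(-133/(B*(-4 + B)) + 83*(-1/13)) = 6*(-133/(B*(-4 + B)) - 83/13) = 6*(-83/13 - 133/(B*(-4 + B))) = -498/13 - 798/(B*(-4 + B)))
R(133)/s(-4*5, -59) = ((6/13)*(-1729 - 83*133**2 + 332*133)/(133*(-4 + 133)))/(((17/3)/(-59))) = ((6/13)*(1/133)*(-1729 - 83*17689 + 44156)/129)/(((17/3)*(-1/59))) = ((6/13)*(1/133)*(1/129)*(-1729 - 1468187 + 44156))/(-17/177) = ((6/13)*(1/133)*(1/129)*(-1425760))*(-177/17) = -21440/559*(-177/17) = 3794880/9503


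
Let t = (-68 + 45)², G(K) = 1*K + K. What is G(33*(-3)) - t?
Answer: -727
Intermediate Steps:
G(K) = 2*K (G(K) = K + K = 2*K)
t = 529 (t = (-23)² = 529)
G(33*(-3)) - t = 2*(33*(-3)) - 1*529 = 2*(-99) - 529 = -198 - 529 = -727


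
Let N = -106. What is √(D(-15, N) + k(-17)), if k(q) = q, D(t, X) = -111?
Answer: 8*I*√2 ≈ 11.314*I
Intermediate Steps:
√(D(-15, N) + k(-17)) = √(-111 - 17) = √(-128) = 8*I*√2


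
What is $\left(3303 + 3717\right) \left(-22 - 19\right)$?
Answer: $-287820$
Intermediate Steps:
$\left(3303 + 3717\right) \left(-22 - 19\right) = 7020 \left(-41\right) = -287820$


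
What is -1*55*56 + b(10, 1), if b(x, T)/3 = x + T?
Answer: -3047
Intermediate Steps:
b(x, T) = 3*T + 3*x (b(x, T) = 3*(x + T) = 3*(T + x) = 3*T + 3*x)
-1*55*56 + b(10, 1) = -1*55*56 + (3*1 + 3*10) = -55*56 + (3 + 30) = -3080 + 33 = -3047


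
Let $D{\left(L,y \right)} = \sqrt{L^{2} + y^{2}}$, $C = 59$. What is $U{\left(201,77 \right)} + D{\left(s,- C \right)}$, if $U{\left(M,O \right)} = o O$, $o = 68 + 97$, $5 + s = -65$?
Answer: $12705 + 17 \sqrt{29} \approx 12797.0$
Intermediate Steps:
$s = -70$ ($s = -5 - 65 = -70$)
$o = 165$
$U{\left(M,O \right)} = 165 O$
$U{\left(201,77 \right)} + D{\left(s,- C \right)} = 165 \cdot 77 + \sqrt{\left(-70\right)^{2} + \left(\left(-1\right) 59\right)^{2}} = 12705 + \sqrt{4900 + \left(-59\right)^{2}} = 12705 + \sqrt{4900 + 3481} = 12705 + \sqrt{8381} = 12705 + 17 \sqrt{29}$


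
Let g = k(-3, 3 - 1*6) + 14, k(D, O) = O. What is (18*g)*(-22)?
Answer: -4356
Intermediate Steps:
g = 11 (g = (3 - 1*6) + 14 = (3 - 6) + 14 = -3 + 14 = 11)
(18*g)*(-22) = (18*11)*(-22) = 198*(-22) = -4356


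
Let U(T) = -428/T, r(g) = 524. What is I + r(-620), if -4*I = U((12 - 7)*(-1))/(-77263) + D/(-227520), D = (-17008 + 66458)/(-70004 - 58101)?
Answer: 472007320700773121/900776854177920 ≈ 524.00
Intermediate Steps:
D = -9890/25621 (D = 49450/(-128105) = 49450*(-1/128105) = -9890/25621 ≈ -0.38601)
I = 249111543041/900776854177920 (I = -(-428*(-1/(12 - 7))/(-77263) - 9890/25621/(-227520))/4 = -(-428/(5*(-1))*(-1/77263) - 9890/25621*(-1/227520))/4 = -(-428/(-5)*(-1/77263) + 989/582928992)/4 = -(-428*(-⅕)*(-1/77263) + 989/582928992)/4 = -((428/5)*(-1/77263) + 989/582928992)/4 = -(-428/386315 + 989/582928992)/4 = -¼*(-249111543041/225194213544480) = 249111543041/900776854177920 ≈ 0.00027655)
I + r(-620) = 249111543041/900776854177920 + 524 = 472007320700773121/900776854177920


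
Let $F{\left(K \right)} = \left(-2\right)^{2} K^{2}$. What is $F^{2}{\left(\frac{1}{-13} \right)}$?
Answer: $\frac{16}{28561} \approx 0.0005602$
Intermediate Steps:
$F{\left(K \right)} = 4 K^{2}$
$F^{2}{\left(\frac{1}{-13} \right)} = \left(4 \left(\frac{1}{-13}\right)^{2}\right)^{2} = \left(4 \left(- \frac{1}{13}\right)^{2}\right)^{2} = \left(4 \cdot \frac{1}{169}\right)^{2} = \left(\frac{4}{169}\right)^{2} = \frac{16}{28561}$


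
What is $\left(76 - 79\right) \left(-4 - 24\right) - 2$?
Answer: $82$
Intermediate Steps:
$\left(76 - 79\right) \left(-4 - 24\right) - 2 = - 3 \left(-4 - 24\right) - 2 = \left(-3\right) \left(-28\right) - 2 = 84 - 2 = 82$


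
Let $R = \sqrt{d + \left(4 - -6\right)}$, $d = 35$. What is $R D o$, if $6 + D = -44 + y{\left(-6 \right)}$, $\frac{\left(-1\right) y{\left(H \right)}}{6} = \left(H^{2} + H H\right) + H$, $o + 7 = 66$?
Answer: $- 78942 \sqrt{5} \approx -1.7652 \cdot 10^{5}$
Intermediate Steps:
$o = 59$ ($o = -7 + 66 = 59$)
$y{\left(H \right)} = - 12 H^{2} - 6 H$ ($y{\left(H \right)} = - 6 \left(\left(H^{2} + H H\right) + H\right) = - 6 \left(\left(H^{2} + H^{2}\right) + H\right) = - 6 \left(2 H^{2} + H\right) = - 6 \left(H + 2 H^{2}\right) = - 12 H^{2} - 6 H$)
$R = 3 \sqrt{5}$ ($R = \sqrt{35 + \left(4 - -6\right)} = \sqrt{35 + \left(4 + 6\right)} = \sqrt{35 + 10} = \sqrt{45} = 3 \sqrt{5} \approx 6.7082$)
$D = -446$ ($D = -6 - \left(44 - 36 \left(1 + 2 \left(-6\right)\right)\right) = -6 - \left(44 - 36 \left(1 - 12\right)\right) = -6 - \left(44 - -396\right) = -6 - 440 = -446$)
$R D o = 3 \sqrt{5} \left(-446\right) 59 = - 1338 \sqrt{5} \cdot 59 = - 78942 \sqrt{5}$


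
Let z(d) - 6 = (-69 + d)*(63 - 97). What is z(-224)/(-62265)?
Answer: -1424/8895 ≈ -0.16009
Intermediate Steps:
z(d) = 2352 - 34*d (z(d) = 6 + (-69 + d)*(63 - 97) = 6 + (-69 + d)*(-34) = 6 + (2346 - 34*d) = 2352 - 34*d)
z(-224)/(-62265) = (2352 - 34*(-224))/(-62265) = (2352 + 7616)*(-1/62265) = 9968*(-1/62265) = -1424/8895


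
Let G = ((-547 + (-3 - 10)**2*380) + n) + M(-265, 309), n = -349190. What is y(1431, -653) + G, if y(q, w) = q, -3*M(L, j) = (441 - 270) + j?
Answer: -284246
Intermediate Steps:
M(L, j) = -57 - j/3 (M(L, j) = -((441 - 270) + j)/3 = -(171 + j)/3 = -57 - j/3)
G = -285677 (G = ((-547 + (-3 - 10)**2*380) - 349190) + (-57 - 1/3*309) = ((-547 + (-13)**2*380) - 349190) + (-57 - 103) = ((-547 + 169*380) - 349190) - 160 = ((-547 + 64220) - 349190) - 160 = (63673 - 349190) - 160 = -285517 - 160 = -285677)
y(1431, -653) + G = 1431 - 285677 = -284246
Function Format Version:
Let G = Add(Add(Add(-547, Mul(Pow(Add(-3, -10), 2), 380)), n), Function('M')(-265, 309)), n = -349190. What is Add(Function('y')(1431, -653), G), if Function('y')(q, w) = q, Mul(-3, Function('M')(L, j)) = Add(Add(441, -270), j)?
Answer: -284246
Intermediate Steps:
Function('M')(L, j) = Add(-57, Mul(Rational(-1, 3), j)) (Function('M')(L, j) = Mul(Rational(-1, 3), Add(Add(441, -270), j)) = Mul(Rational(-1, 3), Add(171, j)) = Add(-57, Mul(Rational(-1, 3), j)))
G = -285677 (G = Add(Add(Add(-547, Mul(Pow(Add(-3, -10), 2), 380)), -349190), Add(-57, Mul(Rational(-1, 3), 309))) = Add(Add(Add(-547, Mul(Pow(-13, 2), 380)), -349190), Add(-57, -103)) = Add(Add(Add(-547, Mul(169, 380)), -349190), -160) = Add(Add(Add(-547, 64220), -349190), -160) = Add(Add(63673, -349190), -160) = Add(-285517, -160) = -285677)
Add(Function('y')(1431, -653), G) = Add(1431, -285677) = -284246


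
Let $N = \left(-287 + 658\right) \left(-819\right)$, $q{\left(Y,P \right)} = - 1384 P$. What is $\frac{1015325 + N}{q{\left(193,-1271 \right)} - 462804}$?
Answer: $\frac{177869}{324065} \approx 0.54887$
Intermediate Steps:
$N = -303849$ ($N = 371 \left(-819\right) = -303849$)
$\frac{1015325 + N}{q{\left(193,-1271 \right)} - 462804} = \frac{1015325 - 303849}{\left(-1384\right) \left(-1271\right) - 462804} = \frac{711476}{1759064 - 462804} = \frac{711476}{1296260} = 711476 \cdot \frac{1}{1296260} = \frac{177869}{324065}$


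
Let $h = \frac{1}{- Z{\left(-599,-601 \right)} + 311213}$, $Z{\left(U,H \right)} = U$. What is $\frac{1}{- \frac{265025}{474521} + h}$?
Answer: $- \frac{147961342052}{82637500779} \approx -1.7905$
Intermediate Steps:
$h = \frac{1}{311812}$ ($h = \frac{1}{\left(-1\right) \left(-599\right) + 311213} = \frac{1}{599 + 311213} = \frac{1}{311812} \approx 3.2071 \cdot 10^{-6}$)
$\frac{1}{- \frac{265025}{474521} + h} = \frac{1}{- \frac{265025}{474521} + \frac{1}{311812}} = \frac{1}{- \frac{82637500779}{147961342052}} = - \frac{147961342052}{82637500779}$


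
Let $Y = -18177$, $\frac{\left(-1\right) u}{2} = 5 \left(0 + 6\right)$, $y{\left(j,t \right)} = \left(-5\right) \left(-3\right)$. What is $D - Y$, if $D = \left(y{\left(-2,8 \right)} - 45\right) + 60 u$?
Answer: $14547$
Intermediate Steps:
$y{\left(j,t \right)} = 15$
$u = -60$ ($u = - 2 \cdot 5 \left(0 + 6\right) = - 2 \cdot 5 \cdot 6 = \left(-2\right) 30 = -60$)
$D = -3630$ ($D = \left(15 - 45\right) + 60 \left(-60\right) = -30 - 3600 = -3630$)
$D - Y = -3630 - -18177 = -3630 + 18177 = 14547$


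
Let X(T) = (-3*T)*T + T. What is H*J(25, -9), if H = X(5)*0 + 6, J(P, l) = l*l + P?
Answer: 636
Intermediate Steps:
J(P, l) = P + l² (J(P, l) = l² + P = P + l²)
X(T) = T - 3*T² (X(T) = -3*T² + T = T - 3*T²)
H = 6 (H = (5*(1 - 3*5))*0 + 6 = (5*(1 - 15))*0 + 6 = (5*(-14))*0 + 6 = -70*0 + 6 = 0 + 6 = 6)
H*J(25, -9) = 6*(25 + (-9)²) = 6*(25 + 81) = 6*106 = 636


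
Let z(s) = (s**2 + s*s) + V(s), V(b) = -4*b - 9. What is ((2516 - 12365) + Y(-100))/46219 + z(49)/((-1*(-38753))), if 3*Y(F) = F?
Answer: -511503962/5373374721 ≈ -0.095192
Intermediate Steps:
V(b) = -9 - 4*b
Y(F) = F/3
z(s) = -9 - 4*s + 2*s**2 (z(s) = (s**2 + s*s) + (-9 - 4*s) = (s**2 + s**2) + (-9 - 4*s) = 2*s**2 + (-9 - 4*s) = -9 - 4*s + 2*s**2)
((2516 - 12365) + Y(-100))/46219 + z(49)/((-1*(-38753))) = ((2516 - 12365) + (1/3)*(-100))/46219 + (-9 - 4*49 + 2*49**2)/((-1*(-38753))) = (-9849 - 100/3)*(1/46219) + (-9 - 196 + 2*2401)/38753 = -29647/3*1/46219 + (-9 - 196 + 4802)*(1/38753) = -29647/138657 + 4597*(1/38753) = -29647/138657 + 4597/38753 = -511503962/5373374721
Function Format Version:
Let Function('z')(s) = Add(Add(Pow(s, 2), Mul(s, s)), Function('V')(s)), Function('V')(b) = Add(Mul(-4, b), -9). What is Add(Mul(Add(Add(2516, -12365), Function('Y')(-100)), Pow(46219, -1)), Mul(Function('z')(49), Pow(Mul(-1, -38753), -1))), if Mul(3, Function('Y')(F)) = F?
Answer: Rational(-511503962, 5373374721) ≈ -0.095192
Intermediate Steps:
Function('V')(b) = Add(-9, Mul(-4, b))
Function('Y')(F) = Mul(Rational(1, 3), F)
Function('z')(s) = Add(-9, Mul(-4, s), Mul(2, Pow(s, 2))) (Function('z')(s) = Add(Add(Pow(s, 2), Mul(s, s)), Add(-9, Mul(-4, s))) = Add(Add(Pow(s, 2), Pow(s, 2)), Add(-9, Mul(-4, s))) = Add(Mul(2, Pow(s, 2)), Add(-9, Mul(-4, s))) = Add(-9, Mul(-4, s), Mul(2, Pow(s, 2))))
Add(Mul(Add(Add(2516, -12365), Function('Y')(-100)), Pow(46219, -1)), Mul(Function('z')(49), Pow(Mul(-1, -38753), -1))) = Add(Mul(Add(Add(2516, -12365), Mul(Rational(1, 3), -100)), Pow(46219, -1)), Mul(Add(-9, Mul(-4, 49), Mul(2, Pow(49, 2))), Pow(Mul(-1, -38753), -1))) = Add(Mul(Add(-9849, Rational(-100, 3)), Rational(1, 46219)), Mul(Add(-9, -196, Mul(2, 2401)), Pow(38753, -1))) = Add(Mul(Rational(-29647, 3), Rational(1, 46219)), Mul(Add(-9, -196, 4802), Rational(1, 38753))) = Add(Rational(-29647, 138657), Mul(4597, Rational(1, 38753))) = Add(Rational(-29647, 138657), Rational(4597, 38753)) = Rational(-511503962, 5373374721)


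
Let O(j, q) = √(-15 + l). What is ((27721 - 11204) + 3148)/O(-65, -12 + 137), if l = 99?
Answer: 6555*√21/14 ≈ 2145.6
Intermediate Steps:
O(j, q) = 2*√21 (O(j, q) = √(-15 + 99) = √84 = 2*√21)
((27721 - 11204) + 3148)/O(-65, -12 + 137) = ((27721 - 11204) + 3148)/((2*√21)) = (16517 + 3148)*(√21/42) = 19665*(√21/42) = 6555*√21/14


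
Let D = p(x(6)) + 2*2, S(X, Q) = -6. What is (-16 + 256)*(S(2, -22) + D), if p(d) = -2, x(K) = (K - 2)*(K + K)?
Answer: -960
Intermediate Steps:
x(K) = 2*K*(-2 + K) (x(K) = (-2 + K)*(2*K) = 2*K*(-2 + K))
D = 2 (D = -2 + 2*2 = -2 + 4 = 2)
(-16 + 256)*(S(2, -22) + D) = (-16 + 256)*(-6 + 2) = 240*(-4) = -960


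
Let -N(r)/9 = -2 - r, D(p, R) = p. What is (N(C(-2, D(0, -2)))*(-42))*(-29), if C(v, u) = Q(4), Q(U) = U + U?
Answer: 109620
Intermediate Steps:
Q(U) = 2*U
C(v, u) = 8 (C(v, u) = 2*4 = 8)
N(r) = 18 + 9*r (N(r) = -9*(-2 - r) = 18 + 9*r)
(N(C(-2, D(0, -2)))*(-42))*(-29) = ((18 + 9*8)*(-42))*(-29) = ((18 + 72)*(-42))*(-29) = (90*(-42))*(-29) = -3780*(-29) = 109620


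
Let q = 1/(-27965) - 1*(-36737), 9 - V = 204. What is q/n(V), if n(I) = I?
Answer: -342450068/1817725 ≈ -188.39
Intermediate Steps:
V = -195 (V = 9 - 1*204 = 9 - 204 = -195)
q = 1027350204/27965 (q = -1/27965 + 36737 = 1027350204/27965 ≈ 36737.)
q/n(V) = (1027350204/27965)/(-195) = (1027350204/27965)*(-1/195) = -342450068/1817725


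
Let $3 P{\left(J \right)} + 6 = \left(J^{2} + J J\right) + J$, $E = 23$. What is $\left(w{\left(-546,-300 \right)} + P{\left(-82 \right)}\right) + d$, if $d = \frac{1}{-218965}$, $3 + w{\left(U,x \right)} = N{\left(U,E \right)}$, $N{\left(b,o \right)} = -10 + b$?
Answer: $\frac{2558168092}{656895} \approx 3894.3$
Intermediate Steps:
$w{\left(U,x \right)} = -13 + U$ ($w{\left(U,x \right)} = -3 + \left(-10 + U\right) = -13 + U$)
$P{\left(J \right)} = -2 + \frac{J}{3} + \frac{2 J^{2}}{3}$ ($P{\left(J \right)} = -2 + \frac{\left(J^{2} + J J\right) + J}{3} = -2 + \frac{\left(J^{2} + J^{2}\right) + J}{3} = -2 + \frac{2 J^{2} + J}{3} = -2 + \frac{J + 2 J^{2}}{3} = -2 + \left(\frac{J}{3} + \frac{2 J^{2}}{3}\right) = -2 + \frac{J}{3} + \frac{2 J^{2}}{3}$)
$d = - \frac{1}{218965} \approx -4.5669 \cdot 10^{-6}$
$\left(w{\left(-546,-300 \right)} + P{\left(-82 \right)}\right) + d = \left(\left(-13 - 546\right) + \left(-2 + \frac{1}{3} \left(-82\right) + \frac{2 \left(-82\right)^{2}}{3}\right)\right) - \frac{1}{218965} = \left(-559 - - \frac{13360}{3}\right) - \frac{1}{218965} = \left(-559 + \frac{13360}{3}\right) - \frac{1}{218965} = \frac{11683}{3} - \frac{1}{218965} = \frac{2558168092}{656895}$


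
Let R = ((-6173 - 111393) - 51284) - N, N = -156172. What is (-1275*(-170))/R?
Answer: -36125/2113 ≈ -17.097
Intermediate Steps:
R = -12678 (R = ((-6173 - 111393) - 51284) - 1*(-156172) = (-117566 - 51284) + 156172 = -168850 + 156172 = -12678)
(-1275*(-170))/R = -1275*(-170)/(-12678) = 216750*(-1/12678) = -36125/2113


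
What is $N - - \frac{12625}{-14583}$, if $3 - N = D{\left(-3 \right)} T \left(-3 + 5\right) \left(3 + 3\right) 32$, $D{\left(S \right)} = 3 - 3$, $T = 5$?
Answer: $\frac{31124}{14583} \approx 2.1343$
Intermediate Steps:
$D{\left(S \right)} = 0$
$N = 3$ ($N = 3 - 0 \cdot 5 \left(-3 + 5\right) \left(3 + 3\right) 32 = 3 - 0 \cdot 5 \cdot 2 \cdot 6 \cdot 32 = 3 - 0 \cdot 10 \cdot 6 \cdot 32 = 3 - 0 \cdot 60 \cdot 32 = 3 - 0 \cdot 32 = 3 - 0 = 3 + 0 = 3$)
$N - - \frac{12625}{-14583} = 3 - - \frac{12625}{-14583} = 3 - \left(-12625\right) \left(- \frac{1}{14583}\right) = 3 - \frac{12625}{14583} = \frac{31124}{14583}$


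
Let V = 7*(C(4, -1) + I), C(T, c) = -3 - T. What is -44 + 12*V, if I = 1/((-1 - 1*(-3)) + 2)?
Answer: -611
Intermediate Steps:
I = ¼ (I = 1/((-1 + 3) + 2) = 1/(2 + 2) = 1/4 = ¼ ≈ 0.25000)
V = -189/4 (V = 7*((-3 - 1*4) + ¼) = 7*((-3 - 4) + ¼) = 7*(-7 + ¼) = 7*(-27/4) = -189/4 ≈ -47.250)
-44 + 12*V = -44 + 12*(-189/4) = -44 - 567 = -611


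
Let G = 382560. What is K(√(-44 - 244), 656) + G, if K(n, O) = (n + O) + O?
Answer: 383872 + 12*I*√2 ≈ 3.8387e+5 + 16.971*I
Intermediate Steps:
K(n, O) = n + 2*O (K(n, O) = (O + n) + O = n + 2*O)
K(√(-44 - 244), 656) + G = (√(-44 - 244) + 2*656) + 382560 = (√(-288) + 1312) + 382560 = (12*I*√2 + 1312) + 382560 = (1312 + 12*I*√2) + 382560 = 383872 + 12*I*√2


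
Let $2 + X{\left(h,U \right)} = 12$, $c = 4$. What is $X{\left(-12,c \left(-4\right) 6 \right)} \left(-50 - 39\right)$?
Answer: $-890$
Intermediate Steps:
$X{\left(h,U \right)} = 10$ ($X{\left(h,U \right)} = -2 + 12 = 10$)
$X{\left(-12,c \left(-4\right) 6 \right)} \left(-50 - 39\right) = 10 \left(-50 - 39\right) = 10 \left(-89\right) = -890$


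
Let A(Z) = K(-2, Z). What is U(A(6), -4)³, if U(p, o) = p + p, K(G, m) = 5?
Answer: 1000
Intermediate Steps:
A(Z) = 5
U(p, o) = 2*p
U(A(6), -4)³ = (2*5)³ = 10³ = 1000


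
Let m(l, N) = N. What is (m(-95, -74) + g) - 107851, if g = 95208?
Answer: -12717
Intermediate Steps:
(m(-95, -74) + g) - 107851 = (-74 + 95208) - 107851 = 95134 - 107851 = -12717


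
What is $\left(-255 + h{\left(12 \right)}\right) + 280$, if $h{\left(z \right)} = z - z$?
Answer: $25$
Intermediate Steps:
$h{\left(z \right)} = 0$
$\left(-255 + h{\left(12 \right)}\right) + 280 = \left(-255 + 0\right) + 280 = -255 + 280 = 25$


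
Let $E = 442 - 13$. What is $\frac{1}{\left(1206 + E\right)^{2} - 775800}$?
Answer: $\frac{1}{1897425} \approx 5.2703 \cdot 10^{-7}$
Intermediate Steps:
$E = 429$ ($E = 442 - 13 = 429$)
$\frac{1}{\left(1206 + E\right)^{2} - 775800} = \frac{1}{\left(1206 + 429\right)^{2} - 775800} = \frac{1}{1635^{2} - 775800} = \frac{1}{2673225 - 775800} = \frac{1}{1897425}$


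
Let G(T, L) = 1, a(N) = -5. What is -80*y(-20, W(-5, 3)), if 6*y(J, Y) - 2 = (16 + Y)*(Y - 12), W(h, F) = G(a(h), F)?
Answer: 7400/3 ≈ 2466.7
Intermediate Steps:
W(h, F) = 1
y(J, Y) = ⅓ + (-12 + Y)*(16 + Y)/6 (y(J, Y) = ⅓ + ((16 + Y)*(Y - 12))/6 = ⅓ + ((16 + Y)*(-12 + Y))/6 = ⅓ + ((-12 + Y)*(16 + Y))/6 = ⅓ + (-12 + Y)*(16 + Y)/6)
-80*y(-20, W(-5, 3)) = -80*(-95/3 + (⅙)*1² + (⅔)*1) = -80*(-95/3 + (⅙)*1 + ⅔) = -80*(-95/3 + ⅙ + ⅔) = -80*(-185/6) = 7400/3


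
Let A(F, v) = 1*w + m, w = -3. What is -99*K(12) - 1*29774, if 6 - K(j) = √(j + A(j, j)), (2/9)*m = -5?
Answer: -30368 + 297*I*√6/2 ≈ -30368.0 + 363.75*I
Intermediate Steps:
m = -45/2 (m = (9/2)*(-5) = -45/2 ≈ -22.500)
A(F, v) = -51/2 (A(F, v) = 1*(-3) - 45/2 = -3 - 45/2 = -51/2)
K(j) = 6 - √(-51/2 + j) (K(j) = 6 - √(j - 51/2) = 6 - √(-51/2 + j))
-99*K(12) - 1*29774 = -99*(6 - √(-102 + 4*12)/2) - 1*29774 = -99*(6 - √(-102 + 48)/2) - 29774 = -99*(6 - 3*I*√6/2) - 29774 = (-594 + 297*I*√6/2) - 29774 = -30368 + 297*I*√6/2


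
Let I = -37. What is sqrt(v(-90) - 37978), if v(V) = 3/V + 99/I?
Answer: I*sqrt(46796031570)/1110 ≈ 194.89*I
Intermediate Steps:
v(V) = -99/37 + 3/V (v(V) = 3/V + 99/(-37) = 3/V + 99*(-1/37) = 3/V - 99/37 = -99/37 + 3/V)
sqrt(v(-90) - 37978) = sqrt((-99/37 + 3/(-90)) - 37978) = sqrt((-99/37 + 3*(-1/90)) - 37978) = sqrt((-99/37 - 1/30) - 37978) = sqrt(-3007/1110 - 37978) = sqrt(-42158587/1110) = I*sqrt(46796031570)/1110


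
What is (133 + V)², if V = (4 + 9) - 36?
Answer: 12100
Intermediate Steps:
V = -23 (V = 13 - 36 = -23)
(133 + V)² = (133 - 23)² = 110² = 12100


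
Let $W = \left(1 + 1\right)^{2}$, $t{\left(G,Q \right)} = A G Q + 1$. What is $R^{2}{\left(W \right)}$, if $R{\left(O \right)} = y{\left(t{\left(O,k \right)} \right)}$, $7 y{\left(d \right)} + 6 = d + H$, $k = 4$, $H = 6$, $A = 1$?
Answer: $\frac{289}{49} \approx 5.898$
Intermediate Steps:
$t{\left(G,Q \right)} = 1 + G Q$ ($t{\left(G,Q \right)} = 1 G Q + 1 = G Q + 1 = 1 + G Q$)
$y{\left(d \right)} = \frac{d}{7}$ ($y{\left(d \right)} = - \frac{6}{7} + \frac{d + 6}{7} = - \frac{6}{7} + \frac{6 + d}{7} = - \frac{6}{7} + \left(\frac{6}{7} + \frac{d}{7}\right) = \frac{d}{7}$)
$W = 4$ ($W = 2^{2} = 4$)
$R{\left(O \right)} = \frac{1}{7} + \frac{4 O}{7}$ ($R{\left(O \right)} = \frac{1 + O 4}{7} = \frac{1 + 4 O}{7} = \frac{1}{7} + \frac{4 O}{7}$)
$R^{2}{\left(W \right)} = \left(\frac{1}{7} + \frac{4}{7} \cdot 4\right)^{2} = \left(\frac{1}{7} + \frac{16}{7}\right)^{2} = \left(\frac{17}{7}\right)^{2} = \frac{289}{49}$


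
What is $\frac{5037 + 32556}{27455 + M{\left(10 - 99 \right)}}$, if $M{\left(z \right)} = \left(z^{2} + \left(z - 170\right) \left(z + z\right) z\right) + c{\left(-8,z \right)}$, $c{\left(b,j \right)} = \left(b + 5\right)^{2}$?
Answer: $- \frac{37593}{4067693} \approx -0.0092418$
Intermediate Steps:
$c{\left(b,j \right)} = \left(5 + b\right)^{2}$
$M{\left(z \right)} = 9 + z^{2} + 2 z^{2} \left(-170 + z\right)$ ($M{\left(z \right)} = \left(z^{2} + \left(z - 170\right) \left(z + z\right) z\right) + \left(5 - 8\right)^{2} = \left(z^{2} + \left(-170 + z\right) 2 z z\right) + \left(-3\right)^{2} = \left(z^{2} + 2 z \left(-170 + z\right) z\right) + 9 = \left(z^{2} + 2 z^{2} \left(-170 + z\right)\right) + 9 = 9 + z^{2} + 2 z^{2} \left(-170 + z\right)$)
$\frac{5037 + 32556}{27455 + M{\left(10 - 99 \right)}} = \frac{5037 + 32556}{27455 + \left(9 - 339 \left(10 - 99\right)^{2} + 2 \left(10 - 99\right)^{3}\right)} = \frac{37593}{27455 + \left(9 - 339 \left(-89\right)^{2} + 2 \left(-89\right)^{3}\right)} = \frac{37593}{27455 + \left(9 - 2685219 + 2 \left(-704969\right)\right)} = \frac{37593}{27455 - 4095148} = \frac{37593}{-4067693} = 37593 \left(- \frac{1}{4067693}\right) = - \frac{37593}{4067693}$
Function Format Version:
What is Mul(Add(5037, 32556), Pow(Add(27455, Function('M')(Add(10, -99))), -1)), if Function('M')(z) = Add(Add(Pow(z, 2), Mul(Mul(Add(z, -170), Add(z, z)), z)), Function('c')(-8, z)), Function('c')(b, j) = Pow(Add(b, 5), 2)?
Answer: Rational(-37593, 4067693) ≈ -0.0092418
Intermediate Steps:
Function('c')(b, j) = Pow(Add(5, b), 2)
Function('M')(z) = Add(9, Pow(z, 2), Mul(2, Pow(z, 2), Add(-170, z))) (Function('M')(z) = Add(Add(Pow(z, 2), Mul(Mul(Add(z, -170), Add(z, z)), z)), Pow(Add(5, -8), 2)) = Add(Add(Pow(z, 2), Mul(Mul(Add(-170, z), Mul(2, z)), z)), Pow(-3, 2)) = Add(Add(Pow(z, 2), Mul(Mul(2, z, Add(-170, z)), z)), 9) = Add(Add(Pow(z, 2), Mul(2, Pow(z, 2), Add(-170, z))), 9) = Add(9, Pow(z, 2), Mul(2, Pow(z, 2), Add(-170, z))))
Mul(Add(5037, 32556), Pow(Add(27455, Function('M')(Add(10, -99))), -1)) = Mul(Add(5037, 32556), Pow(Add(27455, Add(9, Mul(-339, Pow(Add(10, -99), 2)), Mul(2, Pow(Add(10, -99), 3)))), -1)) = Mul(37593, Pow(Add(27455, Add(9, Mul(-339, Pow(-89, 2)), Mul(2, Pow(-89, 3)))), -1)) = Mul(37593, Pow(Add(27455, Add(9, Mul(-339, 7921), Mul(2, -704969))), -1)) = Mul(37593, Pow(Add(27455, Add(9, -2685219, -1409938)), -1)) = Mul(37593, Pow(Add(27455, -4095148), -1)) = Mul(37593, Pow(-4067693, -1)) = Mul(37593, Rational(-1, 4067693)) = Rational(-37593, 4067693)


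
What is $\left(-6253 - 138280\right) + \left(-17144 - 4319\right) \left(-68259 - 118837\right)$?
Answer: $4015496915$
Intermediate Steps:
$\left(-6253 - 138280\right) + \left(-17144 - 4319\right) \left(-68259 - 118837\right) = -144533 - -4015641448 = -144533 + 4015641448 = 4015496915$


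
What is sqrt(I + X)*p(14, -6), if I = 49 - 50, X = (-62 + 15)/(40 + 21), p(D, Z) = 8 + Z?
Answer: 12*I*sqrt(183)/61 ≈ 2.6612*I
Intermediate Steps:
X = -47/61 ≈ -0.77049
I = -1
sqrt(I + X)*p(14, -6) = sqrt(-1 - 47/61)*(8 - 6) = sqrt(-108/61)*2 = (6*I*sqrt(183)/61)*2 = 12*I*sqrt(183)/61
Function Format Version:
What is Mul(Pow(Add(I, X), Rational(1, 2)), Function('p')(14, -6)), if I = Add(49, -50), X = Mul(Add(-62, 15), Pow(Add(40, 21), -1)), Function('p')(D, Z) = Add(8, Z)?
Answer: Mul(Rational(12, 61), I, Pow(183, Rational(1, 2))) ≈ Mul(2.6612, I)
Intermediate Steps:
X = Rational(-47, 61) (X = Mul(-47, Pow(61, -1)) = Mul(-47, Rational(1, 61)) = Rational(-47, 61) ≈ -0.77049)
I = -1
Mul(Pow(Add(I, X), Rational(1, 2)), Function('p')(14, -6)) = Mul(Pow(Add(-1, Rational(-47, 61)), Rational(1, 2)), Add(8, -6)) = Mul(Pow(Rational(-108, 61), Rational(1, 2)), 2) = Mul(Mul(Rational(6, 61), I, Pow(183, Rational(1, 2))), 2) = Mul(Rational(12, 61), I, Pow(183, Rational(1, 2)))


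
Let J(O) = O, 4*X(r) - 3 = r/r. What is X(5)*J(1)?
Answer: 1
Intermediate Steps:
X(r) = 1 (X(r) = 3/4 + (r/r)/4 = 3/4 + (1/4)*1 = 3/4 + 1/4 = 1)
X(5)*J(1) = 1*1 = 1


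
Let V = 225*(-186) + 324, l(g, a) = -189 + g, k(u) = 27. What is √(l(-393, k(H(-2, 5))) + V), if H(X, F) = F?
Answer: 22*I*√87 ≈ 205.2*I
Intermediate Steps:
V = -41526 (V = -41850 + 324 = -41526)
√(l(-393, k(H(-2, 5))) + V) = √((-189 - 393) - 41526) = √(-582 - 41526) = √(-42108) = 22*I*√87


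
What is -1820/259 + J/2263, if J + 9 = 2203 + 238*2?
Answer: -489590/83731 ≈ -5.8472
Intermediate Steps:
J = 2670 (J = -9 + (2203 + 238*2) = -9 + (2203 + 476) = -9 + 2679 = 2670)
-1820/259 + J/2263 = -1820/259 + 2670/2263 = -1820*1/259 + 2670*(1/2263) = -260/37 + 2670/2263 = -489590/83731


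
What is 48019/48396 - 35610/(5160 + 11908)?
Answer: -225948317/206505732 ≈ -1.0942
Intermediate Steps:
48019/48396 - 35610/(5160 + 11908) = 48019*(1/48396) - 35610/17068 = 48019/48396 - 35610*1/17068 = 48019/48396 - 17805/8534 = -225948317/206505732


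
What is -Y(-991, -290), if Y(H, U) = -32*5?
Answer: 160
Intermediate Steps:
Y(H, U) = -160
-Y(-991, -290) = -1*(-160) = 160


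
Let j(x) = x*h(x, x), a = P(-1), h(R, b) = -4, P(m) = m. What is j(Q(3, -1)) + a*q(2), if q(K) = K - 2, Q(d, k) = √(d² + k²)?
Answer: -4*√10 ≈ -12.649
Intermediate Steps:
q(K) = -2 + K
a = -1
j(x) = -4*x (j(x) = x*(-4) = -4*x)
j(Q(3, -1)) + a*q(2) = -4*√(3² + (-1)²) - (-2 + 2) = -4*√(9 + 1) - 1*0 = -4*√10 + 0 = -4*√10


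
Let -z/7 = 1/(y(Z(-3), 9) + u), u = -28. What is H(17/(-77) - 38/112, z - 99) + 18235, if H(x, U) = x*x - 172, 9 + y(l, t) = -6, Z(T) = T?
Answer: 6854232753/379456 ≈ 18063.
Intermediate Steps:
y(l, t) = -15 (y(l, t) = -9 - 6 = -15)
z = 7/43 (z = -7/(-15 - 28) = -7/(-43) = -7*(-1/43) = 7/43 ≈ 0.16279)
H(x, U) = -172 + x**2 (H(x, U) = x**2 - 172 = -172 + x**2)
H(17/(-77) - 38/112, z - 99) + 18235 = (-172 + (17/(-77) - 38/112)**2) + 18235 = (-172 + (17*(-1/77) - 38*1/112)**2) + 18235 = (-172 + (-17/77 - 19/56)**2) + 18235 = (-172 + (-345/616)**2) + 18235 = (-172 + 119025/379456) + 18235 = -65147407/379456 + 18235 = 6854232753/379456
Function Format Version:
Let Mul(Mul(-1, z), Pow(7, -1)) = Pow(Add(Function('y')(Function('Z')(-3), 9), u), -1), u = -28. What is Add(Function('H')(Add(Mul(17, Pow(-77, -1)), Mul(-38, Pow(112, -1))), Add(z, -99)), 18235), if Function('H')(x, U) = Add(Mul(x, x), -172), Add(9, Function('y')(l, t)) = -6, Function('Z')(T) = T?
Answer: Rational(6854232753, 379456) ≈ 18063.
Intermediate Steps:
Function('y')(l, t) = -15 (Function('y')(l, t) = Add(-9, -6) = -15)
z = Rational(7, 43) (z = Mul(-7, Pow(Add(-15, -28), -1)) = Mul(-7, Pow(-43, -1)) = Mul(-7, Rational(-1, 43)) = Rational(7, 43) ≈ 0.16279)
Function('H')(x, U) = Add(-172, Pow(x, 2)) (Function('H')(x, U) = Add(Pow(x, 2), -172) = Add(-172, Pow(x, 2)))
Add(Function('H')(Add(Mul(17, Pow(-77, -1)), Mul(-38, Pow(112, -1))), Add(z, -99)), 18235) = Add(Add(-172, Pow(Add(Mul(17, Pow(-77, -1)), Mul(-38, Pow(112, -1))), 2)), 18235) = Add(Add(-172, Pow(Add(Mul(17, Rational(-1, 77)), Mul(-38, Rational(1, 112))), 2)), 18235) = Add(Add(-172, Pow(Add(Rational(-17, 77), Rational(-19, 56)), 2)), 18235) = Add(Add(-172, Pow(Rational(-345, 616), 2)), 18235) = Add(Add(-172, Rational(119025, 379456)), 18235) = Add(Rational(-65147407, 379456), 18235) = Rational(6854232753, 379456)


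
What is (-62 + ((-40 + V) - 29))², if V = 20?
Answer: 12321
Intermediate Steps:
(-62 + ((-40 + V) - 29))² = (-62 + ((-40 + 20) - 29))² = (-62 + (-20 - 29))² = (-62 - 49)² = (-111)² = 12321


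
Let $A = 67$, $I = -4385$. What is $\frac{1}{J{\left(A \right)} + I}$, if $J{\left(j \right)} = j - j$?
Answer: $- \frac{1}{4385} \approx -0.00022805$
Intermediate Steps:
$J{\left(j \right)} = 0$
$\frac{1}{J{\left(A \right)} + I} = \frac{1}{0 - 4385} = \frac{1}{-4385} = - \frac{1}{4385}$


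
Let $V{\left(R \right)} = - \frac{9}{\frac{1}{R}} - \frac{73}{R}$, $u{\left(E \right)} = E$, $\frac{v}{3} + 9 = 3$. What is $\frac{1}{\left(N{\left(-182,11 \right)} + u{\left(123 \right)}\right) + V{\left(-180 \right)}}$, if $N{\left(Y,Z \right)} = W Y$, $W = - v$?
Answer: $- \frac{180}{275867} \approx -0.00065249$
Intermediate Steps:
$v = -18$ ($v = -27 + 3 \cdot 3 = -27 + 9 = -18$)
$W = 18$ ($W = \left(-1\right) \left(-18\right) = 18$)
$V{\left(R \right)} = - \frac{73}{R} - 9 R$ ($V{\left(R \right)} = - 9 R - \frac{73}{R} = - \frac{73}{R} - 9 R$)
$N{\left(Y,Z \right)} = 18 Y$
$\frac{1}{\left(N{\left(-182,11 \right)} + u{\left(123 \right)}\right) + V{\left(-180 \right)}} = \frac{1}{\left(18 \left(-182\right) + 123\right) - \left(-1620 + \frac{73}{-180}\right)} = \frac{1}{\left(-3276 + 123\right) + \left(\left(-73\right) \left(- \frac{1}{180}\right) + 1620\right)} = \frac{1}{-3153 + \left(\frac{73}{180} + 1620\right)} = \frac{1}{-3153 + \frac{291673}{180}} = \frac{1}{- \frac{275867}{180}} = - \frac{180}{275867}$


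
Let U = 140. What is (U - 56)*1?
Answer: 84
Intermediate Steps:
(U - 56)*1 = (140 - 56)*1 = 84*1 = 84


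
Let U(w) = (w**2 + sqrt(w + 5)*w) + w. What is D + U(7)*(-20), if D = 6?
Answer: -1114 - 280*sqrt(3) ≈ -1599.0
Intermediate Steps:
U(w) = w + w**2 + w*sqrt(5 + w) (U(w) = (w**2 + sqrt(5 + w)*w) + w = (w**2 + w*sqrt(5 + w)) + w = w + w**2 + w*sqrt(5 + w))
D + U(7)*(-20) = 6 + (7*(1 + 7 + sqrt(5 + 7)))*(-20) = 6 + (7*(1 + 7 + sqrt(12)))*(-20) = 6 + (7*(1 + 7 + 2*sqrt(3)))*(-20) = 6 + (7*(8 + 2*sqrt(3)))*(-20) = 6 + (56 + 14*sqrt(3))*(-20) = 6 + (-1120 - 280*sqrt(3)) = -1114 - 280*sqrt(3)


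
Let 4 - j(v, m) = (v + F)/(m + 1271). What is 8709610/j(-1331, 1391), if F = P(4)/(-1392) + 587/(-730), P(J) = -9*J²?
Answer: 490826065129400/253610263 ≈ 1.9354e+6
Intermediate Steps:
F = -14833/21170 (F = -9*4²/(-1392) + 587/(-730) = -9*16*(-1/1392) + 587*(-1/730) = -144*(-1/1392) - 587/730 = 3/29 - 587/730 = -14833/21170 ≈ -0.70066)
j(v, m) = 4 - (-14833/21170 + v)/(1271 + m) (j(v, m) = 4 - (v - 14833/21170)/(m + 1271) = 4 - (-14833/21170 + v)/(1271 + m))
8709610/j(-1331, 1391) = 8709610/(((107643113/21170 - 1*(-1331) + 4*1391)/(1271 + 1391))) = 8709610/(((107643113/21170 + 1331 + 5564)/2662)) = 8709610/(((1/2662)*(253610263/21170))) = 8709610/(253610263/56354540) = 8709610*(56354540/253610263) = 490826065129400/253610263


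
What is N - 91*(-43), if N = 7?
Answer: 3920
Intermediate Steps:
N - 91*(-43) = 7 - 91*(-43) = 7 + 3913 = 3920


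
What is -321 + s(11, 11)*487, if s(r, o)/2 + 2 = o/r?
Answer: -1295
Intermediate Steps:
s(r, o) = -4 + 2*o/r (s(r, o) = -4 + 2*(o/r) = -4 + 2*o/r)
-321 + s(11, 11)*487 = -321 + (-4 + 2*11/11)*487 = -321 + (-4 + 2*11*(1/11))*487 = -321 + (-4 + 2)*487 = -321 - 2*487 = -321 - 974 = -1295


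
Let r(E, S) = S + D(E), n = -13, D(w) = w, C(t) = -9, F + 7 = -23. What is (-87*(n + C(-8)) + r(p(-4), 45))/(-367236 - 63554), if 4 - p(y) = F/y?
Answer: -3911/861580 ≈ -0.0045393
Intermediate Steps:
F = -30 (F = -7 - 23 = -30)
p(y) = 4 + 30/y (p(y) = 4 - (-30)/y = 4 + 30/y)
r(E, S) = E + S (r(E, S) = S + E = E + S)
(-87*(n + C(-8)) + r(p(-4), 45))/(-367236 - 63554) = (-87*(-13 - 9) + ((4 + 30/(-4)) + 45))/(-367236 - 63554) = (-87*(-22) + ((4 + 30*(-1/4)) + 45))/(-430790) = (1914 + ((4 - 15/2) + 45))*(-1/430790) = (1914 + (-7/2 + 45))*(-1/430790) = (1914 + 83/2)*(-1/430790) = (3911/2)*(-1/430790) = -3911/861580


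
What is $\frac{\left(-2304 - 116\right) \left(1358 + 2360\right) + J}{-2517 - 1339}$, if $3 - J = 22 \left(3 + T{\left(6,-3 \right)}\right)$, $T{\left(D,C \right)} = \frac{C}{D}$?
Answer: $\frac{2249403}{964} \approx 2333.4$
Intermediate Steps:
$J = -52$ ($J = 3 - 22 \left(3 - \frac{3}{6}\right) = 3 - 22 \left(3 - \frac{1}{2}\right) = 3 - 22 \cdot \frac{5}{2} = 3 - 55 = -52$)
$\frac{\left(-2304 - 116\right) \left(1358 + 2360\right) + J}{-2517 - 1339} = \frac{\left(-2304 - 116\right) \left(1358 + 2360\right) - 52}{-2517 - 1339} = \frac{\left(-2420\right) 3718 - 52}{-3856} = \left(-8997560 - 52\right) \left(- \frac{1}{3856}\right) = \left(-8997612\right) \left(- \frac{1}{3856}\right) = \frac{2249403}{964}$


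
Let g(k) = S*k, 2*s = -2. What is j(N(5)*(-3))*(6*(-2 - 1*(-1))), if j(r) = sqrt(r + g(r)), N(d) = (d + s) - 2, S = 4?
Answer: -6*I*sqrt(30) ≈ -32.863*I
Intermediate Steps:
s = -1 (s = (1/2)*(-2) = -1)
g(k) = 4*k
N(d) = -3 + d (N(d) = (d - 1) - 2 = (-1 + d) - 2 = -3 + d)
j(r) = sqrt(5)*sqrt(r) (j(r) = sqrt(r + 4*r) = sqrt(5*r) = sqrt(5)*sqrt(r))
j(N(5)*(-3))*(6*(-2 - 1*(-1))) = (sqrt(5)*sqrt((-3 + 5)*(-3)))*(6*(-2 - 1*(-1))) = (sqrt(5)*sqrt(2*(-3)))*(6*(-2 + 1)) = (sqrt(5)*sqrt(-6))*(6*(-1)) = (sqrt(5)*(I*sqrt(6)))*(-6) = (I*sqrt(30))*(-6) = -6*I*sqrt(30)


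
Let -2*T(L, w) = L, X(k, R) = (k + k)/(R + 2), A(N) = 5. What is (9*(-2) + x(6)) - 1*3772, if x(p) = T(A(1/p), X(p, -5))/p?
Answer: -45485/12 ≈ -3790.4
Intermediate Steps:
X(k, R) = 2*k/(2 + R) (X(k, R) = (2*k)/(2 + R) = 2*k/(2 + R))
T(L, w) = -L/2
x(p) = -5/(2*p) (x(p) = (-1/2*5)/p = -5/(2*p))
(9*(-2) + x(6)) - 1*3772 = (9*(-2) - 5/2/6) - 1*3772 = (-18 - 5/2*1/6) - 3772 = (-18 - 5/12) - 3772 = -221/12 - 3772 = -45485/12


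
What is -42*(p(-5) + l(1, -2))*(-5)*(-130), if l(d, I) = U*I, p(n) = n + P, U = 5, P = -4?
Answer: 518700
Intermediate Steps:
p(n) = -4 + n (p(n) = n - 4 = -4 + n)
l(d, I) = 5*I
-42*(p(-5) + l(1, -2))*(-5)*(-130) = -42*((-4 - 5) + 5*(-2))*(-5)*(-130) = -42*(-9 - 10)*(-5)*(-130) = -(-798)*(-5)*(-130) = -42*95*(-130) = -3990*(-130) = 518700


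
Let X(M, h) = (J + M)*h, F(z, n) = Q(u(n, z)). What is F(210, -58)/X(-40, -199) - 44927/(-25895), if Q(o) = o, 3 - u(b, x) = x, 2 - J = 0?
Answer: 334377709/195817990 ≈ 1.7076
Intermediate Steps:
J = 2 (J = 2 - 1*0 = 2 + 0 = 2)
u(b, x) = 3 - x
F(z, n) = 3 - z
X(M, h) = h*(2 + M) (X(M, h) = (2 + M)*h = h*(2 + M))
F(210, -58)/X(-40, -199) - 44927/(-25895) = (3 - 1*210)/((-199*(2 - 40))) - 44927/(-25895) = (3 - 210)/((-199*(-38))) - 44927*(-1/25895) = -207/7562 + 44927/25895 = 334377709/195817990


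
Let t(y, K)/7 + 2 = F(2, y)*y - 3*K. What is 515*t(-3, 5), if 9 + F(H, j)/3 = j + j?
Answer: 425390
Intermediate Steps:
F(H, j) = -27 + 6*j (F(H, j) = -27 + 3*(j + j) = -27 + 3*(2*j) = -27 + 6*j)
t(y, K) = -14 - 21*K + 7*y*(-27 + 6*y) (t(y, K) = -14 + 7*((-27 + 6*y)*y - 3*K) = -14 + 7*(y*(-27 + 6*y) - 3*K) = -14 + 7*(-3*K + y*(-27 + 6*y)) = -14 + (-21*K + 7*y*(-27 + 6*y)) = -14 - 21*K + 7*y*(-27 + 6*y))
515*t(-3, 5) = 515*(-14 - 189*(-3) - 21*5 + 42*(-3)**2) = 515*(-14 + 567 - 105 + 42*9) = 515*(-14 + 567 - 105 + 378) = 515*826 = 425390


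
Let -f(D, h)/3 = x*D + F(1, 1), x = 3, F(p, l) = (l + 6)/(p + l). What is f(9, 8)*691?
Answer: -126453/2 ≈ -63227.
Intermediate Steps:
F(p, l) = (6 + l)/(l + p)
f(D, h) = -21/2 - 9*D (f(D, h) = -3*(3*D + (6 + 1)/(1 + 1)) = -3*(3*D + 7/2) = -3*(7/2 + 3*D) = -21/2 - 9*D)
f(9, 8)*691 = (-21/2 - 9*9)*691 = (-21/2 - 81)*691 = -183/2*691 = -126453/2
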